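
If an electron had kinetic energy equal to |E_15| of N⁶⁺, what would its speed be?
1.02e+06 m/s (or 0.340544% of c)

The binding energy at n = 15 for N⁶⁺ is:
E_15 = -13.6057 × 7²/15² = -2.96301911 eV
|E_15| = 2.96301911 eV

Convert to Joules:
KE = 2.96301911 eV × (1.602177 × 10⁻¹⁹ J/eV) = 4.7473e-19 J

Using KE = ½mv²:
v = √(2·KE/m_e)
v = √(2 × 4.7473e-19 J / 9.10938 × 10⁻³¹ kg)
v = 1.02e+06 m/s

This is approximately 0.340544% the speed of light.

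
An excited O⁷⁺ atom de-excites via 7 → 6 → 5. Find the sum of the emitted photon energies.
17.059882 eV

The energy levels of O⁷⁺ are E_n = -13.6057 × 8² / n² eV.

First transition (7 → 6):
ΔE₁ = |E_6 - E_7|
ΔE₁ = |-24.187911111111 - (-17.770710204082)| = 6.417200907 eV

Second transition (6 → 5):
ΔE₂ = |E_5 - E_6|
ΔE₂ = |-34.830592000000 - (-24.187911111111)| = 10.642680889 eV

Total energy released:
E_total = ΔE₁ + ΔE₂ = 6.417200907 + 10.642680889 = 17.059882 eV

Note: This equals the direct transition 7 → 5: 17.059882 eV ✓
Energy is conserved regardless of the path taken.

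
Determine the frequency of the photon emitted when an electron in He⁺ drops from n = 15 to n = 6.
3.07052e+14 Hz

First, find the transition energy:
E_15 = -13.6057 × 2² / 15² = -0.24187911 eV
E_6 = -13.6057 × 2² / 6² = -1.51174444 eV
|ΔE| = |E_6 - E_15| = 1.26986533 eV

Convert to Joules: E = 1.26986533 eV × (1.602177 × 10⁻¹⁹ J/eV) = 2.0345490e-19 J

Using E = hf:
f = E/h = 2.0345490e-19 J / (6.62607 × 10⁻³⁴ J·s)
f = 3.07052e+14 Hz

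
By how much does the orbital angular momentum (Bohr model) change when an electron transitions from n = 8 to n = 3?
5.27286e-34 J·s (or 5ℏ)

In the Bohr model, L_n = nℏ where ℏ = 1.0545718e-34 J·s.

L_8 = 8ℏ = 8.4365744e-34 J·s
L_3 = 3ℏ = 3.1637154e-34 J·s

ΔL = L_8 - L_3 = (8 - 3)ℏ = 5ℏ
ΔL = 5 × 1.0545718e-34 J·s = 5.27286e-34 J·s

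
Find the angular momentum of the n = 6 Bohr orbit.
6.3274e-34 J·s (or 6ℏ)

In the Bohr model, angular momentum is quantized:
L = nℏ

where ℏ = h/(2π) = 1.054572e-34 J·s

For n = 6:
L = 6 × 1.054572e-34 J·s
L = 6.3274e-34 J·s

This can also be written as L = 6ℏ.
The angular momentum is an integer multiple of the reduced Planck constant.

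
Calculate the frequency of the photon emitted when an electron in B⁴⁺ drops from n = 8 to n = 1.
8.0961e+16 Hz

First, find the transition energy:
E_8 = -13.6057 × 5² / 8² = -5.3147266 eV
E_1 = -13.6057 × 5² / 1² = -340.1425000 eV
|ΔE| = |E_1 - E_8| = 334.8277734 eV

Convert to Joules: E = 334.8277734 eV × (1.602177 × 10⁻¹⁹ J/eV) = 5.364534e-17 J

Using E = hf:
f = E/h = 5.364534e-17 J / (6.62607 × 10⁻³⁴ J·s)
f = 8.0961e+16 Hz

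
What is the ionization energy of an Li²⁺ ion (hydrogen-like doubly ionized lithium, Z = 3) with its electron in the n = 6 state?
3.40 eV

The ionization energy is the energy needed to remove the electron completely (n → ∞).

For a hydrogen-like ion with Z = 3, E_n = -13.6057 Z² / n² eV.

At n = 6: E_6 = -13.6057 × 3² / 6² = -3.40143 eV
At n = ∞: E_∞ = 0 eV

Ionization energy = E_∞ - E_6 = 0 - (-3.40143) = 3.40143 eV
Ionization energy ≈ 3.40 eV

This is also called the binding energy of the electron in state n = 6.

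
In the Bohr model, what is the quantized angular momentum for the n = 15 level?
1.5819e-33 J·s (or 15ℏ)

In the Bohr model, angular momentum is quantized:
L = nℏ

where ℏ = h/(2π) = 1.054572e-34 J·s

For n = 15:
L = 15 × 1.054572e-34 J·s
L = 1.5819e-33 J·s

This can also be written as L = 15ℏ.
The angular momentum is an integer multiple of the reduced Planck constant.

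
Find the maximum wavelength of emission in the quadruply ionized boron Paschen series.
74.98 nm

The longest wavelength corresponds to the smallest energy transition in the series.
The Paschen series has all transitions ending at n_f = 3.

For B⁴⁺ (Z = 5), the first line (α-line) is the jump from n = 4 to n = 3:
E_4 = -13.6057 × 5² / 4² = -21.2589 eV
E_3 = -13.6057 × 5² / 3² = -37.7936 eV
ΔE = E_4 - E_3 = 16.5347 eV

λ = hc/E = 1239.84 eV·nm / 16.5347 eV
λ = 74.98 nm

This is the α-line of the Paschen series in B⁴⁺.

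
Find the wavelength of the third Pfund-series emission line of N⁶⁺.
76.296 nm

The lines of a series are numbered from the longest wavelength (smallest ΔE) outward; the third line is the transition from n = n_f + 3 to n_f.
The Pfund series has all transitions ending at n_f = 5.

For N⁶⁺ (Z = 7), the third line (γ-line) is the jump from n = 8 to n = 5:
E_8 = -13.6057 × 7² / 8² = -10.41686 eV
E_5 = -13.6057 × 7² / 5² = -26.66717 eV
ΔE = E_8 - E_5 = 16.25031 eV

λ = hc/E = 1239.84 eV·nm / 16.25031 eV
λ = 76.296 nm

This is the γ-line of the Pfund series in N⁶⁺.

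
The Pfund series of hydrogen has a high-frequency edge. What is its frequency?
1.31594e+14 Hz

The series limit corresponds to the transition from n = ∞ to n = 5.
This is the highest energy (shortest wavelength) transition in the Pfund series.

E_∞ = 0 eV
E_5 = -13.6057 / 5² = -0.544228000 eV

Energy at series limit:
ΔE = E_∞ - E_5 = 0 - (-0.544228000) = 0.544228000 eV
E = 0.544228000 eV × (1.602177 × 10⁻¹⁹ J/eV) = 8.7194958e-20 J
f = E/h = 8.7194958e-20 J / (6.62607 × 10⁻³⁴ J·s) = 1.31594e+14 Hz

This energy equals the ionization energy from the n = 5 state of hydrogen.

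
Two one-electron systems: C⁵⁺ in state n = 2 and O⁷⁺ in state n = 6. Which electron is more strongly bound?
C⁵⁺ at n = 2 (E = -122.451 eV)

Using E_n = -13.6057 Z² / n² eV:

C⁵⁺ (Z = 6) at n = 2:
E = -13.6057 × 6² / 2² = -13.6057 × 36 / 4 = -122.451300 eV

O⁷⁺ (Z = 8) at n = 6:
E = -13.6057 × 8² / 6² = -13.6057 × 64 / 36 = -24.187911 eV

Since -122.451300 eV < -24.187911 eV,
C⁵⁺ at n = 2 is more tightly bound (requires more energy to ionize).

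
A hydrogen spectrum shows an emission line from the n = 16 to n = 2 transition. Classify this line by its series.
Balmer series

The spectral series in hydrogen are named based on the final (lower) energy level:
- Lyman series: n_final = 1 (ultraviolet)
- Balmer series: n_final = 2 (visible/near-UV)
- Paschen series: n_final = 3 (infrared)
- Brackett series: n_final = 4 (infrared)
- Pfund series: n_final = 5 (far infrared)

Since this transition ends at n = 2, it belongs to the Balmer series.

For reference, this 16 → 2 line has photon energy
ΔE = 13.6057 eV × (1/2² - 1/16²) = 3.348277734 eV,
corresponding to wavelength λ = hc/ΔE = 1239.84 eV·nm / 3.348277734 eV = 370.29186 nm in the visible/near-UV region.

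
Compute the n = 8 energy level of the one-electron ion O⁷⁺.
-13.605700 eV

For hydrogen-like ions, the energy levels scale with Z²:
E_n = -13.6057 Z² / n² eV

For O⁷⁺ (Z = 8) at n = 8:
E_8 = -13.6057 × 8² / 8²
E_8 = -13.6057 × 64 / 64
E_8 = -870.7648 / 64
E_8 = -13.605700 eV

The energy is 64 times more negative than hydrogen at the same n due to the stronger nuclear charge.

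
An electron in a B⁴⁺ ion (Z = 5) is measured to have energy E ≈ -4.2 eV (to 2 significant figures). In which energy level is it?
n = 9

The exact energy levels follow E_n = -13.6057 Z² / n² eV with Z = 5.

The measured value (-4.2 eV) is reported to only 2 significant figures, so we must test candidate n values and see which one matches to that precision.

Candidate energies:
  n = 7:  E = -13.6057 × 5² / 7² = -6.941684 eV
  n = 8:  E = -13.6057 × 5² / 8² = -5.314727 eV
  n = 9:  E = -13.6057 × 5² / 9² = -4.199290 eV  ← matches
  n = 10:  E = -13.6057 × 5² / 10² = -3.401425 eV
  n = 11:  E = -13.6057 × 5² / 11² = -2.811095 eV

Checking against the measurement of -4.2 eV (2 sig figs), only n = 9 agrees:
E_9 = -4.199290 eV, which rounds to -4.2 eV ✓

Therefore n = 9.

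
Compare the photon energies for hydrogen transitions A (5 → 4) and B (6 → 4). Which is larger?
6 → 4

Calculate the energy for each transition:

Transition 5 → 4:
ΔE₁ = |E_4 - E_5| = |-13.6057/4² - (-13.6057/5²)|
ΔE₁ = |-0.8503562500 - (-0.5442280000)| = 0.3061283 eV

Transition 6 → 4:
ΔE₂ = |E_4 - E_6| = |-13.6057/4² - (-13.6057/6²)|
ΔE₂ = |-0.8503562500 - (-0.3779361111)| = 0.4724201 eV

Since 0.4724201 eV > 0.3061283 eV, the transition 6 → 4 emits the more energetic photon.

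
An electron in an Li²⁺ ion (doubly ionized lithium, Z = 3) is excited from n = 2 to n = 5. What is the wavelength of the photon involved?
48.22 nm

First, find the transition energy using E_n = -13.6057 Z² / n² eV:
E_2 = -13.6057 × 3² / 2² = -30.6128 eV
E_5 = -13.6057 × 3² / 5² = -4.8981 eV

Photon energy: |ΔE| = |E_5 - E_2| = 25.7147 eV

Convert to wavelength using E = hc/λ with hc = 1239.84 eV·nm:
λ = hc/E = 1239.84 eV·nm / 25.7147 eV
λ = 48.22 nm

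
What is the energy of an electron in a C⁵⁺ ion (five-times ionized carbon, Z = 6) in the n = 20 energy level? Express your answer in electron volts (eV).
-1.2245 eV

The energy levels of a hydrogen-like atom are given by:
E_n = -13.6057 Z² / n² eV  (with Z = 6 for C⁵⁺)

For n = 20:
E_20 = -13.6057 × 6² / 20²
E_20 = -13.6057 × 36 / 400
E_20 = -1.2245 eV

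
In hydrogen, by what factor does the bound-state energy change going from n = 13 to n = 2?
42.250000

Using E_n = -13.6057 Z² / n² eV with Z = 1:

E_2 = -13.6057 / 2² = -13.6057 / 4 = -3.401425000000 eV
E_13 = -13.6057 / 13² = -13.6057 / 169 = -0.080507100592 eV

The ratio is:
E_2/E_13 = (-3.401425000000) / (-0.080507100592)
E_2/E_13 = (-13.6057/4) / (-13.6057/169)
E_2/E_13 = 169/4
E_2/E_13 = 42.250000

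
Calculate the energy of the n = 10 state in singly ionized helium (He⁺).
-0.544 eV

For hydrogen-like ions, the energy levels scale with Z²:
E_n = -13.6057 Z² / n² eV

For He⁺ (Z = 2) at n = 10:
E_10 = -13.6057 × 2² / 10²
E_10 = -13.6057 × 4 / 100
E_10 = -54.4228 / 100
E_10 = -0.544 eV

The energy is 4 times more negative than hydrogen at the same n due to the stronger nuclear charge.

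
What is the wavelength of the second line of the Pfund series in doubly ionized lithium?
516.805 nm

The lines of a series are numbered from the longest wavelength (smallest ΔE) outward; the second line is the transition from n = n_f + 2 to n_f.
The Pfund series has all transitions ending at n_f = 5.

For Li²⁺ (Z = 3), the second line (β-line) is the jump from n = 7 to n = 5:
E_7 = -13.6057 × 3² / 7² = -2.4990061 eV
E_5 = -13.6057 × 3² / 5² = -4.8980520 eV
ΔE = E_7 - E_5 = 2.3990459 eV

λ = hc/E = 1239.84 eV·nm / 2.3990459 eV
λ = 516.805 nm

This is the β-line of the Pfund series in Li²⁺.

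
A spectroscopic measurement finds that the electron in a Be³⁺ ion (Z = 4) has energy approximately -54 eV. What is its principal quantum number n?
n = 2

The exact energy levels follow E_n = -13.6057 Z² / n² eV with Z = 4.

The measured value (-54 eV) is reported to only 2 significant figures, so we must test candidate n values and see which one matches to that precision.

Candidate energies:
  n = 1:  E = -13.6057 × 4² / 1² = -217.69120 eV
  n = 2:  E = -13.6057 × 4² / 2² = -54.42280 eV  ← matches
  n = 3:  E = -13.6057 × 4² / 3² = -24.18791 eV
  n = 4:  E = -13.6057 × 4² / 4² = -13.60570 eV

Checking against the measurement of -54 eV (2 sig figs), only n = 2 agrees:
E_2 = -54.42280 eV, which rounds to -54 eV ✓

Therefore n = 2.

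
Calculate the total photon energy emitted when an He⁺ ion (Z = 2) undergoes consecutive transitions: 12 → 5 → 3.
5.66904 eV

The energy levels of He⁺ are E_n = -13.6057 × 2² / n² eV.

First transition (12 → 5):
ΔE₁ = |E_5 - E_12|
ΔE₁ = |-2.17691200000 - (-0.37793611111)| = 1.79897589 eV

Second transition (5 → 3):
ΔE₂ = |E_3 - E_5|
ΔE₂ = |-6.04697777778 - (-2.17691200000)| = 3.87006578 eV

Total energy released:
E_total = ΔE₁ + ΔE₂ = 1.79897589 + 3.87006578 = 5.66904 eV

Note: This equals the direct transition 12 → 3: 5.66904 eV ✓
Energy is conserved regardless of the path taken.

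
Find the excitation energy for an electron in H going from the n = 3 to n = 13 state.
1.431237 eV

The energy levels of a hydrogen-like atom are E_n = -13.6057 eV / n².

Energy at n = 3: E_3 = -13.6057 / 3² = -1.511744444 eV
Energy at n = 13: E_13 = -13.6057 / 13² = -0.080507101 eV

The excitation energy is the difference:
ΔE = E_13 - E_3
ΔE = -0.080507101 - (-1.511744444)
ΔE = 1.431237 eV

Since this is positive, energy must be absorbed (photon absorption).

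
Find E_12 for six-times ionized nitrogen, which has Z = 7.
-4.630 eV

For hydrogen-like ions, the energy levels scale with Z²:
E_n = -13.6057 Z² / n² eV

For N⁶⁺ (Z = 7) at n = 12:
E_12 = -13.6057 × 7² / 12²
E_12 = -13.6057 × 49 / 144
E_12 = -666.6793 / 144
E_12 = -4.630 eV

The energy is 49 times more negative than hydrogen at the same n due to the stronger nuclear charge.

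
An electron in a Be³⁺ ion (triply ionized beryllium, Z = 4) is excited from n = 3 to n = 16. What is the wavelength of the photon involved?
53.12639 nm

First, find the transition energy using E_n = -13.6057 Z² / n² eV:
E_3 = -13.6057 × 4² / 3² = -24.1879111 eV
E_16 = -13.6057 × 4² / 16² = -0.8503563 eV

Photon energy: |ΔE| = |E_16 - E_3| = 23.3375548 eV

Convert to wavelength using E = hc/λ with hc = 1239.84 eV·nm:
λ = hc/E = 1239.84 eV·nm / 23.3375548 eV
λ = 53.12639 nm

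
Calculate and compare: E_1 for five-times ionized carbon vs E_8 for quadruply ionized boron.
C⁵⁺ at n = 1 (E = -489.8052 eV)

Using E_n = -13.6057 Z² / n² eV:

C⁵⁺ (Z = 6) at n = 1:
E = -13.6057 × 6² / 1² = -13.6057 × 36 / 1 = -489.8052000 eV

B⁴⁺ (Z = 5) at n = 8:
E = -13.6057 × 5² / 8² = -13.6057 × 25 / 64 = -5.3147266 eV

Since -489.8052000 eV < -5.3147266 eV,
C⁵⁺ at n = 1 is more tightly bound (requires more energy to ionize).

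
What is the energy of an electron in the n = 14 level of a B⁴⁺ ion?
-1.74 eV

For hydrogen-like ions, the energy levels scale with Z²:
E_n = -13.6057 Z² / n² eV

For B⁴⁺ (Z = 5) at n = 14:
E_14 = -13.6057 × 5² / 14²
E_14 = -13.6057 × 25 / 196
E_14 = -340.1425 / 196
E_14 = -1.74 eV

The energy is 25 times more negative than hydrogen at the same n due to the stronger nuclear charge.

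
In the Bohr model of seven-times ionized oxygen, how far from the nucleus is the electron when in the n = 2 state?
0.026459 nm (or 0.264589 Å)

The Bohr radius formula is:
r_n = n² a₀ / Z

where a₀ = 0.052917721 nm is the Bohr radius.

For O⁷⁺ (Z = 8) at n = 2:
r_2 = 2² × 0.052917721 nm / 8
r_2 = 4 × 0.052917721 nm / 8
r_2 = 0.2116709 nm / 8
r_2 = 0.026459 nm

The electron orbits at approximately 0.026459 nm from the nucleus.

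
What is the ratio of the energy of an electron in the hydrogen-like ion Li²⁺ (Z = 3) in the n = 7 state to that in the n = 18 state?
6.61

Using E_n = -13.6057 Z² / n² eV with Z = 3:

E_7 = -13.6057 × 3² / 7² = -122.4513 / 49 = -2.49900612 eV
E_18 = -13.6057 × 3² / 18² = -122.4513 / 324 = -0.37793611 eV

The ratio is:
E_7/E_18 = (-2.49900612) / (-0.37793611)
E_7/E_18 = (-122.4513/49) / (-122.4513/324)
E_7/E_18 = 324/49
E_7/E_18 = 6.61
(Note: the Z² factors cancel in the ratio.)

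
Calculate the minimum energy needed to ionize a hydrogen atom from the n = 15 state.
0.06 eV

The ionization energy is the energy needed to remove the electron completely (n → ∞).

For hydrogen, E_n = -13.6057 eV / n².

At n = 15: E_15 = -13.6057 / 15² = -0.06047 eV
At n = ∞: E_∞ = 0 eV

Ionization energy = E_∞ - E_15 = 0 - (-0.06047) = 0.06047 eV
Ionization energy ≈ 0.06 eV

This is also called the binding energy of the electron in state n = 15.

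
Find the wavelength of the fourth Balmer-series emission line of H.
410.0693 nm

The lines of a series are numbered from the longest wavelength (smallest ΔE) outward; the fourth line is the transition from n = n_f + 4 to n_f.
The Balmer series has all transitions ending at n_f = 2.

For H, the fourth line (δ-line) is the jump from n = 6 to n = 2:
E_6 = -13.6057 / 6² = -0.37793611 eV
E_2 = -13.6057 / 2² = -3.40142500 eV
ΔE = E_6 - E_2 = 3.02348889 eV

λ = hc/E = 1239.84 eV·nm / 3.02348889 eV
λ = 410.0693 nm

This is the δ-line of the Balmer series in H.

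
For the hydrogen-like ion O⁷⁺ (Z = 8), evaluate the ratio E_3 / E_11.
13.4444

Using E_n = -13.6057 Z² / n² eV with Z = 8:

E_3 = -13.6057 × 8² / 3² = -870.7648 / 9 = -96.7516444444 eV
E_11 = -13.6057 × 8² / 11² = -870.7648 / 121 = -7.1964033058 eV

The ratio is:
E_3/E_11 = (-96.7516444444) / (-7.1964033058)
E_3/E_11 = (-870.7648/9) / (-870.7648/121)
E_3/E_11 = 121/9
E_3/E_11 = 13.4444
(Note: the Z² factors cancel in the ratio.)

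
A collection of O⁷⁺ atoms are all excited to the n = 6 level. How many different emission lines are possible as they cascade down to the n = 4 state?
3

The electron can occupy levels n = 4, 5, ..., 6 during de-excitation — that is m = 6 - 4 + 1 = 3 distinct levels.

The number of distinct spectral lines equals the number of ways to choose 2 of these m levels (each pair gives one possible emission transition):

Number of lines = m(m-1)/2 = 3×2/2 = 3

These correspond to all possible transitions between the 3 levels:
6 → 5, 6 → 4, 5 → 4

Each transition produces a photon with a unique energy (and thus wavelength). This count does not depend on Z.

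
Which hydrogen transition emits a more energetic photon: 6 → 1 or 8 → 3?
6 → 1

Calculate the energy for each transition:

Transition 6 → 1:
ΔE₁ = |E_1 - E_6| = |-13.6057/1² - (-13.6057/6²)|
ΔE₁ = |-13.605700000 - (-0.377936111)| = 13.227764 eV

Transition 8 → 3:
ΔE₂ = |E_3 - E_8| = |-13.6057/3² - (-13.6057/8²)|
ΔE₂ = |-1.511744444 - (-0.212589063)| = 1.299155 eV

Since 13.227764 eV > 1.299155 eV, the transition 6 → 1 emits the more energetic photon.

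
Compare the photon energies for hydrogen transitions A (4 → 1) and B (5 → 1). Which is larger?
5 → 1

Calculate the energy for each transition:

Transition 4 → 1:
ΔE₁ = |E_1 - E_4| = |-13.6057/1² - (-13.6057/4²)|
ΔE₁ = |-13.60570000 - (-0.85035625)| = 12.75534 eV

Transition 5 → 1:
ΔE₂ = |E_1 - E_5| = |-13.6057/1² - (-13.6057/5²)|
ΔE₂ = |-13.60570000 - (-0.54422800)| = 13.06147 eV

Since 13.06147 eV > 12.75534 eV, the transition 5 → 1 emits the more energetic photon.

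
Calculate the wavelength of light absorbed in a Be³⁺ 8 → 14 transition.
541.2363 nm

First, find the transition energy using E_n = -13.6057 Z² / n² eV:
E_8 = -13.6057 × 4² / 8² = -3.40142500 eV
E_14 = -13.6057 × 4² / 14² = -1.11066939 eV

Photon energy: |ΔE| = |E_14 - E_8| = 2.29075561 eV

Convert to wavelength using E = hc/λ with hc = 1239.84 eV·nm:
λ = hc/E = 1239.84 eV·nm / 2.29075561 eV
λ = 541.2363 nm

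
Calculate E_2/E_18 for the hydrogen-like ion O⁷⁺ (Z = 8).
81.000

Using E_n = -13.6057 Z² / n² eV with Z = 8:

E_2 = -13.6057 × 8² / 2² = -870.7648 / 4 = -217.691200000 eV
E_18 = -13.6057 × 8² / 18² = -870.7648 / 324 = -2.687545679 eV

The ratio is:
E_2/E_18 = (-217.691200000) / (-2.687545679)
E_2/E_18 = (-870.7648/4) / (-870.7648/324)
E_2/E_18 = 324/4
E_2/E_18 = 81.000
(Note: the Z² factors cancel in the ratio.)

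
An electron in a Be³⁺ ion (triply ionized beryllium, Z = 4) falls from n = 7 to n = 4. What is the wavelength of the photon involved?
135.309 nm

First, find the transition energy using E_n = -13.6057 Z² / n² eV:
E_7 = -13.6057 × 4² / 7² = -4.4426776 eV
E_4 = -13.6057 × 4² / 4² = -13.6057000 eV

Photon energy: |ΔE| = |E_4 - E_7| = 9.1630224 eV

Convert to wavelength using E = hc/λ with hc = 1239.84 eV·nm:
λ = hc/E = 1239.84 eV·nm / 9.1630224 eV
λ = 135.309 nm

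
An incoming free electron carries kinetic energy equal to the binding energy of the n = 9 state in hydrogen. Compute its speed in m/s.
2.43077e+05 m/s (or 0.0811% of c)

The binding energy at n = 9 for hydrogen is:
E_9 = -13.6057/9² = -0.167971605 eV
|E_9| = 0.167971605 eV

Convert to Joules:
KE = 0.167971605 eV × (1.602177 × 10⁻¹⁹ J/eV) = 2.6912024e-20 J

Using KE = ½mv²:
v = √(2·KE/m_e)
v = √(2 × 2.6912024e-20 J / 9.10938 × 10⁻³¹ kg)
v = 2.43077e+05 m/s

This is approximately 0.0811% the speed of light.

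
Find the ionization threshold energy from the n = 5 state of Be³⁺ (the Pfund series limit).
8.71 eV

The series limit corresponds to the transition from n = ∞ to n = 5.
This is the highest energy (shortest wavelength) transition in the Pfund series.

E_∞ = 0 eV
E_5 = -13.6057 × 4² / 5² = -8.71 eV

Energy at series limit:
ΔE = E_∞ - E_5 = 0 - (-8.71) = 8.71 eV

This energy equals the ionization energy from the n = 5 state of Be³⁺.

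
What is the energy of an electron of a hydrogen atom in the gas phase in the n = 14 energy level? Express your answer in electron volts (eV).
-0.0694 eV

The energy levels of a hydrogen-like atom are given by:
E_n = -13.6057 eV / n²

For n = 14:
E_14 = -13.6057 eV / 14²
E_14 = -13.6057 eV / 196
E_14 = -0.0694 eV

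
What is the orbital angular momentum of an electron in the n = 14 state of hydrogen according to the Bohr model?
1.48e-33 J·s (or 14ℏ)

In the Bohr model, angular momentum is quantized:
L = nℏ

where ℏ = h/(2π) = 1.0546e-34 J·s

For n = 14:
L = 14 × 1.0546e-34 J·s
L = 1.48e-33 J·s

This can also be written as L = 14ℏ.
The angular momentum is an integer multiple of the reduced Planck constant.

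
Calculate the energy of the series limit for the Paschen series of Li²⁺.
13.605700 eV

The series limit corresponds to the transition from n = ∞ to n = 3.
This is the highest energy (shortest wavelength) transition in the Paschen series.

E_∞ = 0 eV
E_3 = -13.6057 × 3² / 3² = -13.605700 eV

Energy at series limit:
ΔE = E_∞ - E_3 = 0 - (-13.605700) = 13.605700 eV

This energy equals the ionization energy from the n = 3 state of Li²⁺.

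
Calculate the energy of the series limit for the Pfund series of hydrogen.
0.54423 eV

The series limit corresponds to the transition from n = ∞ to n = 5.
This is the highest energy (shortest wavelength) transition in the Pfund series.

E_∞ = 0 eV
E_5 = -13.6057 / 5² = -0.54423 eV

Energy at series limit:
ΔE = E_∞ - E_5 = 0 - (-0.54423) = 0.54423 eV

This energy equals the ionization energy from the n = 5 state of hydrogen.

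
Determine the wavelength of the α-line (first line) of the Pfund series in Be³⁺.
465.988 nm

The longest wavelength corresponds to the smallest energy transition in the series.
The Pfund series has all transitions ending at n_f = 5.

For Be³⁺ (Z = 4), the first line (α-line) is the jump from n = 6 to n = 5:
E_6 = -13.6057 × 4² / 6² = -6.0469778 eV
E_5 = -13.6057 × 4² / 5² = -8.7076480 eV
ΔE = E_6 - E_5 = 2.6606702 eV

λ = hc/E = 1239.84 eV·nm / 2.6606702 eV
λ = 465.988 nm

This is the α-line of the Pfund series in Be³⁺.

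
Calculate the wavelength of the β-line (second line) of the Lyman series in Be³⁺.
6.4073 nm

The lines of a series are numbered from the longest wavelength (smallest ΔE) outward; the second line is the transition from n = n_f + 2 to n_f.
The Lyman series has all transitions ending at n_f = 1.

For Be³⁺ (Z = 4), the second line (β-line) is the jump from n = 3 to n = 1:
E_3 = -13.6057 × 4² / 3² = -24.187911 eV
E_1 = -13.6057 × 4² / 1² = -217.691200 eV
ΔE = E_3 - E_1 = 193.503289 eV

λ = hc/E = 1239.84 eV·nm / 193.503289 eV
λ = 6.4073 nm

This is the β-line of the Lyman series in Be³⁺.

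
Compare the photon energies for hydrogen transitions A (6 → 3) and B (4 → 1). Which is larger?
4 → 1

Calculate the energy for each transition:

Transition 6 → 3:
ΔE₁ = |E_3 - E_6| = |-13.6057/3² - (-13.6057/6²)|
ΔE₁ = |-1.511744444444 - (-0.377936111111)| = 1.133808333 eV

Transition 4 → 1:
ΔE₂ = |E_1 - E_4| = |-13.6057/1² - (-13.6057/4²)|
ΔE₂ = |-13.605700000000 - (-0.850356250000)| = 12.755343750 eV

Since 12.755343750 eV > 1.133808333 eV, the transition 4 → 1 emits the more energetic photon.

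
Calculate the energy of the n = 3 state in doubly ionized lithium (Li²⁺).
-13.6057 eV

For hydrogen-like ions, the energy levels scale with Z²:
E_n = -13.6057 Z² / n² eV

For Li²⁺ (Z = 3) at n = 3:
E_3 = -13.6057 × 3² / 3²
E_3 = -13.6057 × 9 / 9
E_3 = -122.4513 / 9
E_3 = -13.6057 eV

The energy is 9 times more negative than hydrogen at the same n due to the stronger nuclear charge.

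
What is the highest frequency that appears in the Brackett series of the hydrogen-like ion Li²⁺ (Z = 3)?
1.85e+15 Hz

The series limit corresponds to the transition from n = ∞ to n = 4.
This is the highest energy (shortest wavelength) transition in the Brackett series.

E_∞ = 0 eV
E_4 = -13.6057 × 3² / 4² = -7.6532063 eV

Energy at series limit:
ΔE = E_∞ - E_4 = 0 - (-7.6532063) = 7.6532063 eV
E = 7.6532063 eV × (1.602177 × 10⁻¹⁹ J/eV) = 1.2262e-18 J
f = E/h = 1.2262e-18 J / (6.62607 × 10⁻³⁴ J·s) = 1.85e+15 Hz

This energy equals the ionization energy from the n = 4 state of Li²⁺.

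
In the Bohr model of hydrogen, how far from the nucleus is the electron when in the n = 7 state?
2.5930 nm (or 25.9297 Å)

The Bohr radius formula is:
r_n = n² a₀ / Z

where a₀ = 0.0529177 nm is the Bohr radius.

For H (Z = 1) at n = 7:
r_7 = 7² × 0.0529177 nm / 1
r_7 = 49 × 0.0529177 nm / 1
r_7 = 2.59297 nm / 1
r_7 = 2.5930 nm

The electron orbits at approximately 2.5930 nm from the nucleus.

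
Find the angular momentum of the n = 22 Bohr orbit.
2.320e-33 J·s (or 22ℏ)

In the Bohr model, angular momentum is quantized:
L = nℏ

where ℏ = h/(2π) = 1.05457e-34 J·s

For n = 22:
L = 22 × 1.05457e-34 J·s
L = 2.320e-33 J·s

This can also be written as L = 22ℏ.
The angular momentum is an integer multiple of the reduced Planck constant.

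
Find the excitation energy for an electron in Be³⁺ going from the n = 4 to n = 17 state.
12.852 eV

The energy levels of a hydrogen-like atom are E_n = -13.6057 Z² eV / n².

Energy at n = 4: E_4 = -13.6057 × 4² / 4² = -13.605700 eV
Energy at n = 17: E_17 = -13.6057 × 4² / 17² = -0.753257 eV

The excitation energy is the difference:
ΔE = E_17 - E_4
ΔE = -0.753257 - (-13.605700)
ΔE = 12.852 eV

Since this is positive, energy must be absorbed (photon absorption).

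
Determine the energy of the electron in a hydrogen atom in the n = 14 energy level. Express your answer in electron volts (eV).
-0.07 eV

The energy levels of a hydrogen-like atom are given by:
E_n = -13.6057 eV / n²

For n = 14:
E_14 = -13.6057 eV / 14²
E_14 = -13.6057 eV / 196
E_14 = -0.07 eV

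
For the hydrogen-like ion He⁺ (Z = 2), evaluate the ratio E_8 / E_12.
2.25

Using E_n = -13.6057 Z² / n² eV with Z = 2:

E_8 = -13.6057 × 2² / 8² = -54.4228 / 64 = -0.85035625 eV
E_12 = -13.6057 × 2² / 12² = -54.4228 / 144 = -0.37793611 eV

The ratio is:
E_8/E_12 = (-0.85035625) / (-0.37793611)
E_8/E_12 = (-54.4228/64) / (-54.4228/144)
E_8/E_12 = 144/64
E_8/E_12 = 2.25
(Note: the Z² factors cancel in the ratio.)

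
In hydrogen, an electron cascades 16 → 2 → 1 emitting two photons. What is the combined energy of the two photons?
13.552553 eV

The energy levels of hydrogen are E_n = -13.6057 / n² eV.

First transition (16 → 2):
ΔE₁ = |E_2 - E_16|
ΔE₁ = |-3.401425000000 - (-0.053147265625)| = 3.348277734 eV

Second transition (2 → 1):
ΔE₂ = |E_1 - E_2|
ΔE₂ = |-13.605700000000 - (-3.401425000000)| = 10.204275000 eV

Total energy released:
E_total = ΔE₁ + ΔE₂ = 3.348277734 + 10.204275000 = 13.552553 eV

Note: This equals the direct transition 16 → 1: 13.552553 eV ✓
Energy is conserved regardless of the path taken.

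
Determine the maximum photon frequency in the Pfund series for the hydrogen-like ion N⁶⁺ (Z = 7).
6.44810e+15 Hz

The series limit corresponds to the transition from n = ∞ to n = 5.
This is the highest energy (shortest wavelength) transition in the Pfund series.

E_∞ = 0 eV
E_5 = -13.6057 × 7² / 5² = -26.6671720 eV

Energy at series limit:
ΔE = E_∞ - E_5 = 0 - (-26.6671720) = 26.6671720 eV
E = 26.6671720 eV × (1.602177 × 10⁻¹⁹ J/eV) = 4.2725530e-18 J
f = E/h = 4.2725530e-18 J / (6.62607 × 10⁻³⁴ J·s) = 6.44810e+15 Hz

This energy equals the ionization energy from the n = 5 state of N⁶⁺.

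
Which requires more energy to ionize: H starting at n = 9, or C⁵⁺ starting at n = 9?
C⁵⁺ at n = 9 (E = -6.046978 eV)

Using E_n = -13.6057 Z² / n² eV:

H (Z = 1) at n = 9:
E = -13.6057 × 1² / 9² = -13.6057 × 1 / 81 = -0.167971605 eV

C⁵⁺ (Z = 6) at n = 9:
E = -13.6057 × 6² / 9² = -13.6057 × 36 / 81 = -6.046977778 eV

Since -6.046977778 eV < -0.167971605 eV,
C⁵⁺ at n = 9 is more tightly bound (requires more energy to ionize).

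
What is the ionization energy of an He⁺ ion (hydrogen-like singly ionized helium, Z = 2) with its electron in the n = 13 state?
0.322028 eV

The ionization energy is the energy needed to remove the electron completely (n → ∞).

For a hydrogen-like ion with Z = 2, E_n = -13.6057 Z² / n² eV.

At n = 13: E_13 = -13.6057 × 2² / 13² = -0.322028402 eV
At n = ∞: E_∞ = 0 eV

Ionization energy = E_∞ - E_13 = 0 - (-0.322028402) = 0.322028402 eV
Ionization energy ≈ 0.322028 eV

This is also called the binding energy of the electron in state n = 13.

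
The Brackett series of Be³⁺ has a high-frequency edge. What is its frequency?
3.2898e+15 Hz

The series limit corresponds to the transition from n = ∞ to n = 4.
This is the highest energy (shortest wavelength) transition in the Brackett series.

E_∞ = 0 eV
E_4 = -13.6057 × 4² / 4² = -13.6057000 eV

Energy at series limit:
ΔE = E_∞ - E_4 = 0 - (-13.6057000) = 13.6057000 eV
E = 13.6057000 eV × (1.602177 × 10⁻¹⁹ J/eV) = 2.179874e-18 J
f = E/h = 2.179874e-18 J / (6.62607 × 10⁻³⁴ J·s) = 3.2898e+15 Hz

This energy equals the ionization energy from the n = 4 state of Be³⁺.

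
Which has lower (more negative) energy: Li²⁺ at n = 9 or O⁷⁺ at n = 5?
O⁷⁺ at n = 5 (E = -34.830592 eV)

Using E_n = -13.6057 Z² / n² eV:

Li²⁺ (Z = 3) at n = 9:
E = -13.6057 × 3² / 9² = -13.6057 × 9 / 81 = -1.511744444 eV

O⁷⁺ (Z = 8) at n = 5:
E = -13.6057 × 8² / 5² = -13.6057 × 64 / 25 = -34.830592000 eV

Since -34.830592000 eV < -1.511744444 eV,
O⁷⁺ at n = 5 is more tightly bound (requires more energy to ionize).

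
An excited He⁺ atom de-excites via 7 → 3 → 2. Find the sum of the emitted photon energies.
12.4950 eV

The energy levels of He⁺ are E_n = -13.6057 × 2² / n² eV.

First transition (7 → 3):
ΔE₁ = |E_3 - E_7|
ΔE₁ = |-6.0469777778 - (-1.1106693878)| = 4.9363084 eV

Second transition (3 → 2):
ΔE₂ = |E_2 - E_3|
ΔE₂ = |-13.6057000000 - (-6.0469777778)| = 7.5587222 eV

Total energy released:
E_total = ΔE₁ + ΔE₂ = 4.9363084 + 7.5587222 = 12.4950 eV

Note: This equals the direct transition 7 → 2: 12.4950 eV ✓
Energy is conserved regardless of the path taken.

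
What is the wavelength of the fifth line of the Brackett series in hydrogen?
1816.92248 nm

The lines of a series are numbered from the longest wavelength (smallest ΔE) outward; the fifth line is the transition from n = n_f + 5 to n_f.
The Brackett series has all transitions ending at n_f = 4.

For H, the fifth line (ε-line) is the jump from n = 9 to n = 4:
E_9 = -13.6057 / 9² = -0.16797160494 eV
E_4 = -13.6057 / 4² = -0.85035625000 eV
ΔE = E_9 - E_4 = 0.68238464506 eV

λ = hc/E = 1239.84 eV·nm / 0.68238464506 eV
λ = 1816.92248 nm

This is the ε-line of the Brackett series in H.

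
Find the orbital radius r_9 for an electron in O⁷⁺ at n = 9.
0.5358 nm (or 5.3579 Å)

The Bohr radius formula is:
r_n = n² a₀ / Z

where a₀ = 0.0529177 nm is the Bohr radius.

For O⁷⁺ (Z = 8) at n = 9:
r_9 = 9² × 0.0529177 nm / 8
r_9 = 81 × 0.0529177 nm / 8
r_9 = 4.28633 nm / 8
r_9 = 0.5358 nm

The electron orbits at approximately 0.5358 nm from the nucleus.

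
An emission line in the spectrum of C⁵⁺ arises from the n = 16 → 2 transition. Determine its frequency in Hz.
2.9146e+16 Hz

First, find the transition energy:
E_16 = -13.6057 × 6² / 16² = -1.9133016 eV
E_2 = -13.6057 × 6² / 2² = -122.4513000 eV
|ΔE| = |E_2 - E_16| = 120.5379984 eV

Convert to Joules: E = 120.5379984 eV × (1.602177 × 10⁻¹⁹ J/eV) = 1.931232e-17 J

Using E = hf:
f = E/h = 1.931232e-17 J / (6.62607 × 10⁻³⁴ J·s)
f = 2.9146e+16 Hz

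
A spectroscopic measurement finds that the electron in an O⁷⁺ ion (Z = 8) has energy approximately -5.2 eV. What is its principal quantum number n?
n = 13

The exact energy levels follow E_n = -13.6057 Z² / n² eV with Z = 8.

The measured value (-5.2 eV) is reported to only 2 significant figures, so we must test candidate n values and see which one matches to that precision.

Candidate energies:
  n = 11:  E = -13.6057 × 8² / 11² = -7.19640 eV
  n = 12:  E = -13.6057 × 8² / 12² = -6.04698 eV
  n = 13:  E = -13.6057 × 8² / 13² = -5.15245 eV  ← matches
  n = 14:  E = -13.6057 × 8² / 14² = -4.44268 eV
  n = 15:  E = -13.6057 × 8² / 15² = -3.87007 eV

Checking against the measurement of -5.2 eV (2 sig figs), only n = 13 agrees:
E_13 = -5.15245 eV, which rounds to -5.2 eV ✓

Therefore n = 13.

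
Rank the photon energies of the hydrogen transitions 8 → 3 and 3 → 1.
3 → 1

Calculate the energy for each transition:

Transition 8 → 3:
ΔE₁ = |E_3 - E_8| = |-13.6057/3² - (-13.6057/8²)|
ΔE₁ = |-1.5117444444 - (-0.2125890625)| = 1.2991554 eV

Transition 3 → 1:
ΔE₂ = |E_1 - E_3| = |-13.6057/1² - (-13.6057/3²)|
ΔE₂ = |-13.6057000000 - (-1.5117444444)| = 12.0939556 eV

Since 12.0939556 eV > 1.2991554 eV, the transition 3 → 1 emits the more energetic photon.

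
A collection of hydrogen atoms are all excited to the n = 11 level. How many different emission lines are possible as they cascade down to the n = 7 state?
10

The electron can occupy levels n = 7, 8, ..., 11 during de-excitation — that is m = 11 - 7 + 1 = 5 distinct levels.

The number of distinct spectral lines equals the number of ways to choose 2 of these m levels (each pair gives one possible emission transition):

Number of lines = m(m-1)/2 = 5×4/2 = 10

These correspond to all possible transitions between the 5 levels:
11 → 10, 11 → 9, 11 → 8, 11 → 7, 10 → 9, 10 → 8, 10 → 7, 9 → 8...

Each transition produces a photon with a unique energy (and thus wavelength). This count does not depend on Z.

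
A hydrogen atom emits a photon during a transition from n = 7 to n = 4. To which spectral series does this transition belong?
Brackett series

The spectral series in hydrogen are named based on the final (lower) energy level:
- Lyman series: n_final = 1 (ultraviolet)
- Balmer series: n_final = 2 (visible/near-UV)
- Paschen series: n_final = 3 (infrared)
- Brackett series: n_final = 4 (infrared)
- Pfund series: n_final = 5 (far infrared)

Since this transition ends at n = 4, it belongs to the Brackett series.

For reference, this 7 → 4 line has photon energy
ΔE = 13.6057 eV × (1/4² - 1/7²) = 0.57268890306 eV,
corresponding to wavelength λ = hc/ΔE = 1239.84 eV·nm / 0.57268890306 eV = 2164.94504 nm in the infrared region.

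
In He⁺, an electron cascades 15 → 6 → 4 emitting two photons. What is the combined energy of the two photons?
3.1595 eV

The energy levels of He⁺ are E_n = -13.6057 × 2² / n² eV.

First transition (15 → 6):
ΔE₁ = |E_6 - E_15|
ΔE₁ = |-1.5117444444 - (-0.2418791111)| = 1.2698653 eV

Second transition (6 → 4):
ΔE₂ = |E_4 - E_6|
ΔE₂ = |-3.4014250000 - (-1.5117444444)| = 1.8896806 eV

Total energy released:
E_total = ΔE₁ + ΔE₂ = 1.2698653 + 1.8896806 = 3.1595 eV

Note: This equals the direct transition 15 → 4: 3.1595 eV ✓
Energy is conserved regardless of the path taken.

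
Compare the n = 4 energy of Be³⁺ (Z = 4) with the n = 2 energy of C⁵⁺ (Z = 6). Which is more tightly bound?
C⁵⁺ at n = 2 (E = -122.45130 eV)

Using E_n = -13.6057 Z² / n² eV:

Be³⁺ (Z = 4) at n = 4:
E = -13.6057 × 4² / 4² = -13.6057 × 16 / 16 = -13.60570000 eV

C⁵⁺ (Z = 6) at n = 2:
E = -13.6057 × 6² / 2² = -13.6057 × 36 / 4 = -122.45130000 eV

Since -122.45130000 eV < -13.60570000 eV,
C⁵⁺ at n = 2 is more tightly bound (requires more energy to ionize).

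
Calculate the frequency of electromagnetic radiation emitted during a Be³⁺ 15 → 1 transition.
5.240e+16 Hz

First, find the transition energy:
E_15 = -13.6057 × 4² / 15² = -0.9675164 eV
E_1 = -13.6057 × 4² / 1² = -217.6912000 eV
|ΔE| = |E_1 - E_15| = 216.7236836 eV

Convert to Joules: E = 216.7236836 eV × (1.602177 × 10⁻¹⁹ J/eV) = 3.47230e-17 J

Using E = hf:
f = E/h = 3.47230e-17 J / (6.62607 × 10⁻³⁴ J·s)
f = 5.240e+16 Hz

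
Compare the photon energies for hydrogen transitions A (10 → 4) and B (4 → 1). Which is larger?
4 → 1

Calculate the energy for each transition:

Transition 10 → 4:
ΔE₁ = |E_4 - E_10| = |-13.6057/4² - (-13.6057/10²)|
ΔE₁ = |-0.85035625 - (-0.13605700)| = 0.71430 eV

Transition 4 → 1:
ΔE₂ = |E_1 - E_4| = |-13.6057/1² - (-13.6057/4²)|
ΔE₂ = |-13.60570000 - (-0.85035625)| = 12.75534 eV

Since 12.75534 eV > 0.71430 eV, the transition 4 → 1 emits the more energetic photon.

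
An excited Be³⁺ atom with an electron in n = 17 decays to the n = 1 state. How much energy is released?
216.93794 eV

The energy levels are E_n = -13.6057 Z² eV / n².

Energy at n = 17: E_17 = -13.6057 × 4² / 17² = -0.75325675 eV
Energy at n = 1: E_1 = -13.6057 × 4² / 1² = -217.69120000 eV

For emission (electron falling to lower state), the photon energy is:
E_photon = E_17 - E_1 = |-0.75325675 - (-217.69120000)|
E_photon = 216.93794 eV

This energy is carried away by the emitted photon.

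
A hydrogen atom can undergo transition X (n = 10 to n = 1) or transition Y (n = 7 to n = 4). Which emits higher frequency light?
10 → 1

Calculate the energy for each transition:

Transition 10 → 1:
ΔE₁ = |E_1 - E_10| = |-13.6057/1² - (-13.6057/10²)|
ΔE₁ = |-13.60570000 - (-0.13605700)| = 13.46964 eV

Transition 7 → 4:
ΔE₂ = |E_4 - E_7| = |-13.6057/4² - (-13.6057/7²)|
ΔE₂ = |-0.85035625 - (-0.27766735)| = 0.57269 eV

Since 13.46964 eV > 0.57269 eV, the transition 10 → 1 emits the more energetic photon.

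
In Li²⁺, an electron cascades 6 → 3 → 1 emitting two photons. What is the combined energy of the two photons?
119.049875 eV

The energy levels of Li²⁺ are E_n = -13.6057 × 3² / n² eV.

First transition (6 → 3):
ΔE₁ = |E_3 - E_6|
ΔE₁ = |-13.605700000000 - (-3.401425000000)| = 10.204275000 eV

Second transition (3 → 1):
ΔE₂ = |E_1 - E_3|
ΔE₂ = |-122.451300000000 - (-13.605700000000)| = 108.845600000 eV

Total energy released:
E_total = ΔE₁ + ΔE₂ = 10.204275000 + 108.845600000 = 119.049875 eV

Note: This equals the direct transition 6 → 1: 119.049875 eV ✓
Energy is conserved regardless of the path taken.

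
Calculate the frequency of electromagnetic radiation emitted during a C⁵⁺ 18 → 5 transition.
4.37e+15 Hz

First, find the transition energy:
E_18 = -13.6057 × 6² / 18² = -1.511744 eV
E_5 = -13.6057 × 6² / 5² = -19.592208 eV
|ΔE| = |E_5 - E_18| = 18.080464 eV

Convert to Joules: E = 18.080464 eV × (1.602177 × 10⁻¹⁹ J/eV) = 2.8968e-18 J

Using E = hf:
f = E/h = 2.8968e-18 J / (6.62607 × 10⁻³⁴ J·s)
f = 4.37e+15 Hz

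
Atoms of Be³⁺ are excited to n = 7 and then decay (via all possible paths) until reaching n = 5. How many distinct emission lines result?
3

The electron can occupy levels n = 5, 6, ..., 7 during de-excitation — that is m = 7 - 5 + 1 = 3 distinct levels.

The number of distinct spectral lines equals the number of ways to choose 2 of these m levels (each pair gives one possible emission transition):

Number of lines = m(m-1)/2 = 3×2/2 = 3

These correspond to all possible transitions between the 3 levels:
7 → 6, 7 → 5, 6 → 5

Each transition produces a photon with a unique energy (and thus wavelength). This count does not depend on Z.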